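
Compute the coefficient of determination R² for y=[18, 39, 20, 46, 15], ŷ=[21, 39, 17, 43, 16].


ȳ = 27.6
SS_res = Σ(y-ŷ)² = 28
SS_tot = Σ(y-ȳ)² = 777.2
R² = 1 - SS_res/SS_tot = 1 - 0.036 = 0.964

0.964


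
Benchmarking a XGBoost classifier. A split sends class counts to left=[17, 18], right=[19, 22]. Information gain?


Parent = [36, 40], H_parent = 0.998
H_left = 0.9994 (n=35), H_right = 0.9961 (n=41)
H_children = (35/76)·0.9994 + (41/76)·0.9961 = 0.9976
IG = 0.998 - 0.9976 = 0.0004

0.0004


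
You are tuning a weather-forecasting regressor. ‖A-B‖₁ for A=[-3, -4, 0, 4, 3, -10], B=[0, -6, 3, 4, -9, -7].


d = |-3-0| + |-4+ 6| + |0-3| + |4-4| + |3+ 9| + |-10+ 7|
  = 3 + 2 + 3 + 0 + 12 + 3
  = 23

23


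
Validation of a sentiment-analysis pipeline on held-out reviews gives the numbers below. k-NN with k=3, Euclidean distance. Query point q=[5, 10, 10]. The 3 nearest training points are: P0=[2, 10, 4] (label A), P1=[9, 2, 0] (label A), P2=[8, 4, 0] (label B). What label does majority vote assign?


d(q,P0) = 6.7082  (label A)
d(q,P1) = 13.4164  (label A)
d(q,P2) = 12.0416  (label B)
Votes: A=2, B=1
Majority → A

A


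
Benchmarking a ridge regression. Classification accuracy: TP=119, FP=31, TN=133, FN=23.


Accuracy = (TP+TN)/(TP+TN+FP+FN)
= (119+133)/(306)
= 252/306 = 82.35%

82.35%


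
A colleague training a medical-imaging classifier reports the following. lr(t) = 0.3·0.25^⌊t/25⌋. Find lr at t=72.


n_drops = ⌊72/25⌋ = 2
lr = 0.3·0.25^2 = 0.3·0.0625 = 0.01875

0.01875


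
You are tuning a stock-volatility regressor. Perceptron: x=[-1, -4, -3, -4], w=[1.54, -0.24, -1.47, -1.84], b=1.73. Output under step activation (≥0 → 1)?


z = (-1)·(1.54) + (-4)·(-0.24) + (-3)·(-1.47) + (-4)·(-1.84) + 1.73
  = 12.92
step(z) = 1 (z≥0)

1


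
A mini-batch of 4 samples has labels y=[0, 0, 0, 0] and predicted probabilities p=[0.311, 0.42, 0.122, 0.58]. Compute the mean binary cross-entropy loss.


L[0] = -ln(1-0.311) = -ln(0.689) = 0.3725
L[1] = -ln(1-0.42) = -ln(0.58) = 0.5447
L[2] = -ln(1-0.122) = -ln(0.878) = 0.1301
L[3] = -ln(1-0.58) = -ln(0.42) = 0.8675
mean = (0.3725 + 0.5447 + 0.1301 + 0.8675)/4 = 0.4787

0.4787


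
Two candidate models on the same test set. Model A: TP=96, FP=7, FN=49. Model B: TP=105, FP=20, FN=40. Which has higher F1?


Model A: P=96/103=0.932, R=96/145=0.6621, F1=2PR/(P+R)=2TP/(2TP+FP+FN)=192/248=0.7742
Model B: P=105/125=0.84, R=105/145=0.7241, F1=2PR/(P+R)=2TP/(2TP+FP+FN)=210/270=0.7778
0.7742 < 0.7778 → Model B

Model B


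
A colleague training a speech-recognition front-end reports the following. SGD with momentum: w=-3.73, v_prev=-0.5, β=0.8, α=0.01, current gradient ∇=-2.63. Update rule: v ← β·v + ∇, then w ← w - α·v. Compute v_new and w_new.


v_new = 0.8·-0.5 - 2.63 = -0.4 - 2.63 = -3.03
w_new = -3.73 - 0.01·-3.03 = -3.73 + 0.0303 = -3.6997

v_new=-3.03, w_new=-3.6997


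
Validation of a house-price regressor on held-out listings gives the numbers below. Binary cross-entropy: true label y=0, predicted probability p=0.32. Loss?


BCE = -[y·ln(p) + (1-y)·ln(1-p)]
= -0 - 1·ln(1-0.32)
= -ln(0.68) = 0.3857

0.3857


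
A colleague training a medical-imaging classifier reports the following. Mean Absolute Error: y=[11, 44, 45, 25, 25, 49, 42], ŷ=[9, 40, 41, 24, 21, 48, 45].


Absolute errors: |11-9|=2, |44-40|=4, |45-41|=4, |25-24|=1, |25-21|=4, |49-48|=1, |42-45|=3
Sum = 19
MAE = 19/7 = 19/7

19/7


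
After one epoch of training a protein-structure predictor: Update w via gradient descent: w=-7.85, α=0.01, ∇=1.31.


w_new = w - α·∇
= -7.85 - 0.01·1.31
= -7.85 - 0.0131
= -7.8631

-7.8631


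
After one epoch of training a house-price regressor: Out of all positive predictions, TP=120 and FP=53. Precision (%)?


Precision = TP/(TP+FP)
= 120/(120+53)
= 120/173 = 69.36%

69.36%


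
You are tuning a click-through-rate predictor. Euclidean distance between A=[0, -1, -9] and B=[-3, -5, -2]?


d = √((0+ 3)² + (-1+ 5)² + (-9+ 2)²)
  = √(9 + 16 + 49)
  = √74 = 8.6023

8.6023


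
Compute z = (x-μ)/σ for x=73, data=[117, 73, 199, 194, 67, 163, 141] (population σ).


μ = 136.2857, σ = 49.537
z = (73 - 136.2857)/49.537 = -1.2775

-1.2775


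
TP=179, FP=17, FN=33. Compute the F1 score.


Precision = 179/196 = 0.9133
Recall = 179/212 = 0.8443
F1 = 2·P·R/(P+R) = 2·TP/(2·TP+FP+FN) = 358/(358+17+33) = 358/408 = 0.8775

0.8775


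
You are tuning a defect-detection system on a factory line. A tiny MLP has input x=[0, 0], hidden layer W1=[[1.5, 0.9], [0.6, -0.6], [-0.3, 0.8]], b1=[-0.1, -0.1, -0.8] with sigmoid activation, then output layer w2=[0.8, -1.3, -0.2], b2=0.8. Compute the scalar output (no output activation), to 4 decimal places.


z1[0] = (1.5)·(0) + (0.9)·(0) - 0.1 = -0.1
z1[1] = (0.6)·(0) + (-0.6)·(0) - 0.1 = -0.1
z1[2] = (-0.3)·(0) + (0.8)·(0) - 0.8 = -0.8
h = sigmoid(z1) = [0.475, 0.475, 0.31]
output = (0.8)·(0.475) + (-1.3)·(0.475) + (-0.2)·(0.31) + 0.8 = 0.5005

0.5005


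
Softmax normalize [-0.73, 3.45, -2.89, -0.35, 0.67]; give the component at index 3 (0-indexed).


Exponentials: e^-0.73=0.4819, e^3.45=31.5004, e^-2.89=0.0556, e^-0.35=0.7047, e^0.67=1.9542
Sum = 34.6968
Softmax = [0.0139, 0.9079, 0.0016, 0.0203, 0.0563]
p[3] = 0.7047/34.6968 = 0.0203

0.0203


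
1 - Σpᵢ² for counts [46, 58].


Probabilities: [46/104, 58/104] ≈ [0.4423, 0.5577]
Σpᵢ² = (2116 + 3364)/104² = 5480/10816
Gini = 1 - Σpᵢ² = 1 - 5480/10816 = 0.4933

0.4933


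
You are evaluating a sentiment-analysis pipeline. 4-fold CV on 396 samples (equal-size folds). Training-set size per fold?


Fold size = 396/4 = 99
Training per fold = 396 - 99 = 297

297


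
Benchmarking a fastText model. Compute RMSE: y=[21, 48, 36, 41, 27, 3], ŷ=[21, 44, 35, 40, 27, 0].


MSE = 27/6 = 4.5
RMSE = √(27/6) = 2.1213

2.1213


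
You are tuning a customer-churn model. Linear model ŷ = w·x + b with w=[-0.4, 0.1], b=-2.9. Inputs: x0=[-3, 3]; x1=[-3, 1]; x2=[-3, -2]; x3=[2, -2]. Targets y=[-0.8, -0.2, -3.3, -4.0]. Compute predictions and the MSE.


ŷ0 = (-0.4)·(-3) + (0.1)·(3) - 2.9 = -1.4
ŷ1 = (-0.4)·(-3) + (0.1)·(1) - 2.9 = -1.6
ŷ2 = (-0.4)·(-3) + (0.1)·(-2) - 2.9 = -1.9
ŷ3 = (-0.4)·(2) + (0.1)·(-2) - 2.9 = -3.9
errors² = [0.36, 1.96, 1.96, 0.01]
MSE = 4.2900/4 = 1.0725

1.0725


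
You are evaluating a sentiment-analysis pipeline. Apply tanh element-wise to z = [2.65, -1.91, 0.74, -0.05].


tanh(2.65) = 0.9901
tanh(-1.91) = -0.9571
tanh(0.74) = 0.6291
tanh(-0.05) = -0.05
result = [0.9901, -0.9571, 0.6291, -0.05]

[0.9901, -0.9571, 0.6291, -0.05]


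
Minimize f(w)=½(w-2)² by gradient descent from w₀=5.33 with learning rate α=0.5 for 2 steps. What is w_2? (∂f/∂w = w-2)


step 1: grad = 5.33-2 = 3.33; w = 5.33 - 0.5·(3.33) = 3.665
step 2: grad = 3.665-2 = 1.665; w = 3.665 - 0.5·(1.665) = 2.8325

2.8325


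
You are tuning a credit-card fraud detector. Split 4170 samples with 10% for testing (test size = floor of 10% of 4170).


Test = ⌊4170·10/100⌋ = 417
Train = 4170 - 417 = 3753

Train: 3753, Test: 417


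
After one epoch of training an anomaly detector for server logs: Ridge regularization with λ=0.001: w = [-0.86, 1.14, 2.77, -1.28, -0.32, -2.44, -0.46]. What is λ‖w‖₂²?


‖w‖₂² = (-0.86)² + (1.14)² + (2.77)² + (-1.28)² + (-0.32)² + (-2.44)² + (-0.46)²
     = 0.7396 + 1.2996 + 7.6729 + 1.6384 + 0.1024 + 5.9536 + 0.2116
     = 17.6181
λ·‖w‖₂² = 0.001·17.6181 = 0.017618

0.017618


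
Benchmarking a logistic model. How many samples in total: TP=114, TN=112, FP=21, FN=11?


Total = TP + TN + FP + FN
= 114 + 112 + 21 + 11
= 258
(Predicted positive: 135, predicted negative: 123)

258


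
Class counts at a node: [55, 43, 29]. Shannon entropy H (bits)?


Probabilities: [55/127, 43/127, 29/127] ≈ [0.4331, 0.3386, 0.2283]
H = -((55/127)·log₂(55/127) + (43/127)·log₂(43/127) + (29/127)·log₂(29/127))
  = 1.5384 bits

1.5384 bits


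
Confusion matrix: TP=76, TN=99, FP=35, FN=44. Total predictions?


Total = TP + TN + FP + FN
= 76 + 99 + 35 + 44
= 254
(Predicted positive: 111, predicted negative: 143)

254


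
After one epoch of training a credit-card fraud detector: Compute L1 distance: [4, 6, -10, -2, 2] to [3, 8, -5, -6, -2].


d = |4-3| + |6-8| + |-10+ 5| + |-2+ 6| + |2+ 2|
  = 1 + 2 + 5 + 4 + 4
  = 16

16


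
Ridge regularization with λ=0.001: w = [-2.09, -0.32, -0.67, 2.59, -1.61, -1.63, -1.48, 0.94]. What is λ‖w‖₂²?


‖w‖₂² = (-2.09)² + (-0.32)² + (-0.67)² + (2.59)² + (-1.61)² + (-1.63)² + (-1.48)² + (0.94)²
     = 4.3681 + 0.1024 + 0.4489 + 6.7081 + 2.5921 + 2.6569 + 2.1904 + 0.8836
     = 19.9505
λ·‖w‖₂² = 0.001·19.9505 = 0.019951

0.019951


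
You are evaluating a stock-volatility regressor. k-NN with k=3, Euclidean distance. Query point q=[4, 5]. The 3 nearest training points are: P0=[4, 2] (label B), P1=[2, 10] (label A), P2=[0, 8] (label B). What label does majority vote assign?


d(q,P0) = 3.0  (label B)
d(q,P1) = 5.3852  (label A)
d(q,P2) = 5.0  (label B)
Votes: A=1, B=2
Majority → B

B


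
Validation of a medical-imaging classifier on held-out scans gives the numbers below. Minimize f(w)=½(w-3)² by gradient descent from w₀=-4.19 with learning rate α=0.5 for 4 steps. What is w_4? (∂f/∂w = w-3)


step 1: grad = -4.19-3 = -7.19; w = -4.19 - 0.5·(-7.19) = -0.595
step 2: grad = -0.595-3 = -3.595; w = -0.595 - 0.5·(-3.595) = 1.2025
step 3: grad = 1.2025-3 = -1.7975; w = 1.2025 - 0.5·(-1.7975) = 2.10125
step 4: grad = 2.10125-3 = -0.89875; w = 2.10125 - 0.5·(-0.89875) = 2.550625

2.550625


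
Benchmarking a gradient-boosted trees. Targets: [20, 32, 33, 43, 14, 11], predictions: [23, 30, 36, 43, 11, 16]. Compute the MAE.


Absolute errors: |20-23|=3, |32-30|=2, |33-36|=3, |43-43|=0, |14-11|=3, |11-16|=5
Sum = 16
MAE = 16/6 = 8/3

8/3


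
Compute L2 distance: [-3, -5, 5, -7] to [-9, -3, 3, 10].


d = √((-3+ 9)² + (-5+ 3)² + (5-3)² + (-7-10)²)
  = √(36 + 4 + 4 + 289)
  = √333 = 18.2483

18.2483


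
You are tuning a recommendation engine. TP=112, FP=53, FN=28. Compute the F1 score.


Precision = 112/165 = 0.6788
Recall = 112/140 = 0.8
F1 = 2·P·R/(P+R) = 2·TP/(2·TP+FP+FN) = 224/(224+53+28) = 224/305 = 0.7344

0.7344


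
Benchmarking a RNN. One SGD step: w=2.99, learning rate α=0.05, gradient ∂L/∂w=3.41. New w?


w_new = w - α·∇
= 2.99 - 0.05·3.41
= 2.99 - 0.1705
= 2.8195

2.8195


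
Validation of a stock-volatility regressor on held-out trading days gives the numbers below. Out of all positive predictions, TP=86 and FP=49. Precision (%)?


Precision = TP/(TP+FP)
= 86/(86+49)
= 86/135 = 63.7%

63.7%


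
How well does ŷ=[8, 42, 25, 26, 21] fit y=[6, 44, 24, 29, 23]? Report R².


ȳ = 25.2
SS_res = Σ(y-ŷ)² = 22
SS_tot = Σ(y-ȳ)² = 742.8
R² = 1 - SS_res/SS_tot = 1 - 0.0296 = 0.9704

0.9704


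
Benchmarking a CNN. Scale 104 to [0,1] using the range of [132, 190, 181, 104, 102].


min=102, max=190
(104-102)/(190-102) = 2/88 = 0.0227

0.0227


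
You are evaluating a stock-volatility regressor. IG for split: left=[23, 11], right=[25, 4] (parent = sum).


Parent = [48, 15], H_parent = 0.7919
H_left = 0.9082 (n=34), H_right = 0.5788 (n=29)
H_children = (34/63)·0.9082 + (29/63)·0.5788 = 0.7566
IG = 0.7919 - 0.7566 = 0.0353

0.0353


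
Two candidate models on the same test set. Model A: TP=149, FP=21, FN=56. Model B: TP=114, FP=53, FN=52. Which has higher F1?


Model A: P=149/170=0.8765, R=149/205=0.7268, F1=2PR/(P+R)=2TP/(2TP+FP+FN)=298/375=0.7947
Model B: P=114/167=0.6826, R=114/166=0.6867, F1=2PR/(P+R)=2TP/(2TP+FP+FN)=228/333=0.6847
0.7947 > 0.6847 → Model A

Model A


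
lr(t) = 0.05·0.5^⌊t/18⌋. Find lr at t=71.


n_drops = ⌊71/18⌋ = 3
lr = 0.05·0.5^3 = 0.05·0.125 = 0.00625

0.00625


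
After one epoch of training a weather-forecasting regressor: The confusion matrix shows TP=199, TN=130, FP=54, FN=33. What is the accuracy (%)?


Accuracy = (TP+TN)/(TP+TN+FP+FN)
= (199+130)/(416)
= 329/416 = 79.09%

79.09%


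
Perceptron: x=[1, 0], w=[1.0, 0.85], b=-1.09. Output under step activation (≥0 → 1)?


z = (1)·(1.0) + (0)·(0.85) - 1.09
  = -0.09
step(z) = 0 (z<0)

0


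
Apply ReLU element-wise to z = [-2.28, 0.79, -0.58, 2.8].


ReLU(-2.28) = max(0, -2.28) = 0.0
ReLU(0.79) = max(0, 0.79) = 0.79
ReLU(-0.58) = max(0, -0.58) = 0.0
ReLU(2.8) = max(0, 2.8) = 2.8
result = [0.0, 0.79, 0.0, 2.8]

[0.0, 0.79, 0.0, 2.8]


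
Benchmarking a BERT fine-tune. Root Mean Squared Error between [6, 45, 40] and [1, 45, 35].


MSE = 50/3 = 16.6667
RMSE = √(50/3) = 4.0825

4.0825


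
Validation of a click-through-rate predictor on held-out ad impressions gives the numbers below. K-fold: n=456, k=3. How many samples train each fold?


Fold size = 456/3 = 152
Training per fold = 456 - 152 = 304

304


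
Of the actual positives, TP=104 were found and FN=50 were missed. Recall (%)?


Recall = TP/(TP+FN)
= 104/(104+50)
= 104/154 = 67.53%

67.53%


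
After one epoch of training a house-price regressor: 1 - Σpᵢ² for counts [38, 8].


Probabilities: [38/46, 8/46] ≈ [0.8261, 0.1739]
Σpᵢ² = (1444 + 64)/46² = 1508/2116
Gini = 1 - Σpᵢ² = 1 - 1508/2116 = 0.2873

0.2873


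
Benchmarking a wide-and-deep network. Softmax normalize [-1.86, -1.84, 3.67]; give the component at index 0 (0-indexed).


Exponentials: e^-1.86=0.1557, e^-1.84=0.1588, e^3.67=39.2519
Sum = 39.5664
Softmax = [0.0039, 0.004, 0.9921]
p[0] = 0.1557/39.5664 = 0.0039

0.0039


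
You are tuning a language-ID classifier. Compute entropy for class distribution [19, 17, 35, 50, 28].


Probabilities: [19/149, 17/149, 35/149, 50/149, 28/149] ≈ [0.1275, 0.1141, 0.2349, 0.3356, 0.1879]
H = -((19/149)·log₂(19/149) + (17/149)·log₂(17/149) + (35/149)·log₂(35/149) + (50/149)·log₂(50/149) + (28/149)·log₂(28/149))
  = 2.209 bits

2.209 bits


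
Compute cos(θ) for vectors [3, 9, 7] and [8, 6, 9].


A·B = 3·8 + 9·6 + 7·9 = 141
‖A‖ = √139 = 11.7898, ‖B‖ = √181 = 13.4536
cos = 141/(√139·√181) = 141/√25159 = 0.8889

0.8889


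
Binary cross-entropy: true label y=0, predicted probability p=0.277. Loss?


BCE = -[y·ln(p) + (1-y)·ln(1-p)]
= -0 - 1·ln(1-0.277)
= -ln(0.723) = 0.3243

0.3243


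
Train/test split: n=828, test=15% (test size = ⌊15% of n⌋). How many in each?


Test = ⌊828·15/100⌋ = 124
Train = 828 - 124 = 704

Train: 704, Test: 124


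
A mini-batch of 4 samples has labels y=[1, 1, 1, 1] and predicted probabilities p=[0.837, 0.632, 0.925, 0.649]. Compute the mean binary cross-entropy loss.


L[0] = -ln(0.837) = 0.1779
L[1] = -ln(0.632) = 0.4589
L[2] = -ln(0.925) = 0.078
L[3] = -ln(0.649) = 0.4323
mean = (0.1779 + 0.4589 + 0.078 + 0.4323)/4 = 0.2868

0.2868


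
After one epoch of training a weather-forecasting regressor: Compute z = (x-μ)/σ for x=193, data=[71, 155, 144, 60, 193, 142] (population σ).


μ = 127.5, σ = 47.0416
z = (193 - 127.5)/47.0416 = 1.3924

1.3924


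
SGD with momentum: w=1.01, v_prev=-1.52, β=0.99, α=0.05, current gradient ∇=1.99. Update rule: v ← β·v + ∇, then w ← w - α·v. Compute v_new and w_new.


v_new = 0.99·-1.52 + 1.99 = -1.5048 + 1.99 = 0.4852
w_new = 1.01 - 0.05·0.4852 = 1.01 - 0.02426 = 0.98574

v_new=0.4852, w_new=0.98574


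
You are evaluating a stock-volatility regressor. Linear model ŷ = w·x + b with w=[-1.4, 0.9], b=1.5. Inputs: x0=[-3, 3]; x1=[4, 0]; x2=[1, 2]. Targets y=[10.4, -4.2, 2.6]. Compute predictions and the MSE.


ŷ0 = (-1.4)·(-3) + (0.9)·(3) + 1.5 = 8.4
ŷ1 = (-1.4)·(4) + (0.9)·(0) + 1.5 = -4.1
ŷ2 = (-1.4)·(1) + (0.9)·(2) + 1.5 = 1.9
errors² = [4.0, 0.01, 0.49]
MSE = 4.5000/3 = 1.5

1.5


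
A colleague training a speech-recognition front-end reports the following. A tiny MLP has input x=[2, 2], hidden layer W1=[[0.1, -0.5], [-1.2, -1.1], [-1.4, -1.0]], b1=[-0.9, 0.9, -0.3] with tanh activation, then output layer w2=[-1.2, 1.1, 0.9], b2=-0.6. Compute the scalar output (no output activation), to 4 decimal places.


z1[0] = (0.1)·(2) + (-0.5)·(2) - 0.9 = -1.7
z1[1] = (-1.2)·(2) + (-1.1)·(2) + 0.9 = -3.7
z1[2] = (-1.4)·(2) + (-1.0)·(2) - 0.3 = -5.1
h = tanh(z1) = [-0.9354, -0.9988, -0.9999]
output = (-1.2)·(-0.9354) + (1.1)·(-0.9988) + (0.9)·(-0.9999) - 0.6 = -1.4761

-1.4761


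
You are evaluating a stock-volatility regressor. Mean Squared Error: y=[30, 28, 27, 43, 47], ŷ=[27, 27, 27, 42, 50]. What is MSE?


Squared errors: (30-27)²=9, (28-27)²=1, (27-27)²=0, (43-42)²=1, (47-50)²=9
Sum = 20
MSE = 20/5 = 4

4


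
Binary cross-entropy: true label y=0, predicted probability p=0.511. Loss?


BCE = -[y·ln(p) + (1-y)·ln(1-p)]
= -0 - 1·ln(1-0.511)
= -ln(0.489) = 0.7154

0.7154


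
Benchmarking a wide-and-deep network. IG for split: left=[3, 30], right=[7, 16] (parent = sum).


Parent = [10, 46], H_parent = 0.6769
H_left = 0.4395 (n=33), H_right = 0.8865 (n=23)
H_children = (33/56)·0.4395 + (23/56)·0.8865 = 0.6231
IG = 0.6769 - 0.6231 = 0.0538

0.0538


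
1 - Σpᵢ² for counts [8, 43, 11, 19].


Probabilities: [8/81, 43/81, 11/81, 19/81] ≈ [0.0988, 0.5309, 0.1358, 0.2346]
Σpᵢ² = (64 + 1849 + 121 + 361)/81² = 2395/6561
Gini = 1 - Σpᵢ² = 1 - 2395/6561 = 0.635

0.635


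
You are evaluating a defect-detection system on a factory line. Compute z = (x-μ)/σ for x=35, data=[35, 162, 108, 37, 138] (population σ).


μ = 96, σ = 51.896
z = (35 - 96)/51.896 = -1.1754

-1.1754


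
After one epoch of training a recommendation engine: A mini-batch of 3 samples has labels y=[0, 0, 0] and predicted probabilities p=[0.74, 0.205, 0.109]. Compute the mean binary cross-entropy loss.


L[0] = -ln(1-0.74) = -ln(0.26) = 1.3471
L[1] = -ln(1-0.205) = -ln(0.795) = 0.2294
L[2] = -ln(1-0.109) = -ln(0.891) = 0.1154
mean = (1.3471 + 0.2294 + 0.1154)/3 = 0.564

0.564


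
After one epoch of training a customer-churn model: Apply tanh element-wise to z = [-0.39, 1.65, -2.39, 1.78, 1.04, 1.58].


tanh(-0.39) = -0.3714
tanh(1.65) = 0.9289
tanh(-2.39) = -0.9833
tanh(1.78) = 0.9447
tanh(1.04) = 0.7779
tanh(1.58) = 0.9186
result = [-0.3714, 0.9289, -0.9833, 0.9447, 0.7779, 0.9186]

[-0.3714, 0.9289, -0.9833, 0.9447, 0.7779, 0.9186]


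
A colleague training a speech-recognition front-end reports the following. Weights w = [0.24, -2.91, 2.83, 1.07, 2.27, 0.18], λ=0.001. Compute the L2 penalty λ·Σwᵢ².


‖w‖₂² = (0.24)² + (-2.91)² + (2.83)² + (1.07)² + (2.27)² + (0.18)²
     = 0.0576 + 8.4681 + 8.0089 + 1.1449 + 5.1529 + 0.0324
     = 22.8648
λ·‖w‖₂² = 0.001·22.8648 = 0.022865

0.022865


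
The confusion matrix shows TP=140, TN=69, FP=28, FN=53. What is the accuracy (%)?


Accuracy = (TP+TN)/(TP+TN+FP+FN)
= (140+69)/(290)
= 209/290 = 72.07%

72.07%


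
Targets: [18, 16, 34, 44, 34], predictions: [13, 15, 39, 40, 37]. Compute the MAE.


Absolute errors: |18-13|=5, |16-15|=1, |34-39|=5, |44-40|=4, |34-37|=3
Sum = 18
MAE = 18/5 = 18/5

18/5


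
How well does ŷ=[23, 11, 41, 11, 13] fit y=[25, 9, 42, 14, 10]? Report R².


ȳ = 20
SS_res = Σ(y-ŷ)² = 27
SS_tot = Σ(y-ȳ)² = 766
R² = 1 - SS_res/SS_tot = 1 - 0.0352 = 0.9648

0.9648


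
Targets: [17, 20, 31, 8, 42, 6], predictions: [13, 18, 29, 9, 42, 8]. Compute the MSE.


Squared errors: (17-13)²=16, (20-18)²=4, (31-29)²=4, (8-9)²=1, (42-42)²=0, (6-8)²=4
Sum = 29
MSE = 29/6 = 29/6

29/6


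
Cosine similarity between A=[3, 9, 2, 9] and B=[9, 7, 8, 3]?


A·B = 3·9 + 9·7 + 2·8 + 9·3 = 133
‖A‖ = √175 = 13.2288, ‖B‖ = √203 = 14.2478
cos = 133/(√175·√203) = 133/√35525 = 0.7056

0.7056


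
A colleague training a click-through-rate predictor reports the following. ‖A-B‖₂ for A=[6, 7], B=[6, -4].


d = √((6-6)² + (7+ 4)²)
  = √(0 + 121)
  = √121 = 11.0

11.0


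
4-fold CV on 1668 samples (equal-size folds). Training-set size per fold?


Fold size = 1668/4 = 417
Training per fold = 1668 - 417 = 1251

1251


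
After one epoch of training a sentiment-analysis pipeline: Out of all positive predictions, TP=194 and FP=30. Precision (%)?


Precision = TP/(TP+FP)
= 194/(194+30)
= 194/224 = 86.61%

86.61%


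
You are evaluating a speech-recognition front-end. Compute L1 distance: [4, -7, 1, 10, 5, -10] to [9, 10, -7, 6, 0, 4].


d = |4-9| + |-7-10| + |1+ 7| + |10-6| + |5-0| + |-10-4|
  = 5 + 17 + 8 + 4 + 5 + 14
  = 53

53


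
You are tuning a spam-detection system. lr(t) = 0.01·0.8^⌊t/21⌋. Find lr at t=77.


n_drops = ⌊77/21⌋ = 3
lr = 0.01·0.8^3 = 0.01·0.512 = 0.00512

0.00512


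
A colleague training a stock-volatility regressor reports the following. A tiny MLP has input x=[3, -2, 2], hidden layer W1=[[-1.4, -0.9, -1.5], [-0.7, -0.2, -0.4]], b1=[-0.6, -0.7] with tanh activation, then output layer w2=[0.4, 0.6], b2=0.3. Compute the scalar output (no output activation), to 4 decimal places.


z1[0] = (-1.4)·(3) + (-0.9)·(-2) + (-1.5)·(2) - 0.6 = -6.0
z1[1] = (-0.7)·(3) + (-0.2)·(-2) + (-0.4)·(2) - 0.7 = -3.2
h = tanh(z1) = [-1.0, -0.9967]
output = (0.4)·(-1.0) + (0.6)·(-0.9967) + 0.3 = -0.698

-0.698


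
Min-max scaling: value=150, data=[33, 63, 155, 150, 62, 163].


min=33, max=163
(150-33)/(163-33) = 117/130 = 0.9

0.9


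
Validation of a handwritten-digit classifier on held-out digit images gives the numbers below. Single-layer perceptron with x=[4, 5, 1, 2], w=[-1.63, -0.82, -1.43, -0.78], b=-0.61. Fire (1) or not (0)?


z = (4)·(-1.63) + (5)·(-0.82) + (1)·(-1.43) + (2)·(-0.78) - 0.61
  = -14.22
step(z) = 0 (z<0)

0


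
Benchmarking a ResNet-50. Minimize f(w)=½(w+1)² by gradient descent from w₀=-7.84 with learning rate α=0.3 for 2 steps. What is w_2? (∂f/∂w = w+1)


step 1: grad = -7.84+1 = -6.84; w = -7.84 - 0.3·(-6.84) = -5.788
step 2: grad = -5.788+1 = -4.788; w = -5.788 - 0.3·(-4.788) = -4.3516

-4.3516


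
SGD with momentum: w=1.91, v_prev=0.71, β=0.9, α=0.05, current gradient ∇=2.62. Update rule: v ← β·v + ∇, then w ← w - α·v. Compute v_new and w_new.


v_new = 0.9·0.71 + 2.62 = 0.639 + 2.62 = 3.259
w_new = 1.91 - 0.05·3.259 = 1.91 - 0.16295 = 1.74705

v_new=3.259, w_new=1.74705


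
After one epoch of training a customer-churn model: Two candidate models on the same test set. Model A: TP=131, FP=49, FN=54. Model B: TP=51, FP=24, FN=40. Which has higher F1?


Model A: P=131/180=0.7278, R=131/185=0.7081, F1=2PR/(P+R)=2TP/(2TP+FP+FN)=262/365=0.7178
Model B: P=51/75=0.68, R=51/91=0.5604, F1=2PR/(P+R)=2TP/(2TP+FP+FN)=102/166=0.6145
0.7178 > 0.6145 → Model A

Model A


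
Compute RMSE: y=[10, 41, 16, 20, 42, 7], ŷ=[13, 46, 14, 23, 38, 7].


MSE = 63/6 = 10.5
RMSE = √(63/6) = 3.2404

3.2404


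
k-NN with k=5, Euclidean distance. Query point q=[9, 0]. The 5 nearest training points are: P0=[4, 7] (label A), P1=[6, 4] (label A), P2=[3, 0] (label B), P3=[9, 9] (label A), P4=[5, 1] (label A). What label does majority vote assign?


d(q,P0) = 8.6023  (label A)
d(q,P1) = 5.0  (label A)
d(q,P2) = 6.0  (label B)
d(q,P3) = 9.0  (label A)
d(q,P4) = 4.1231  (label A)
Votes: A=4, B=1
Majority → A

A


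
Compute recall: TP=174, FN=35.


Recall = TP/(TP+FN)
= 174/(174+35)
= 174/209 = 83.25%

83.25%


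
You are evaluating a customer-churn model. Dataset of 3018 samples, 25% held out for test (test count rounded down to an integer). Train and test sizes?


Test = ⌊3018·25/100⌋ = 754
Train = 3018 - 754 = 2264

Train: 2264, Test: 754


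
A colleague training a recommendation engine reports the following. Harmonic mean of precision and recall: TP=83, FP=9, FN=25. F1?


Precision = 83/92 = 0.9022
Recall = 83/108 = 0.7685
F1 = 2·P·R/(P+R) = 2·TP/(2·TP+FP+FN) = 166/(166+9+25) = 166/200 = 0.83

0.83


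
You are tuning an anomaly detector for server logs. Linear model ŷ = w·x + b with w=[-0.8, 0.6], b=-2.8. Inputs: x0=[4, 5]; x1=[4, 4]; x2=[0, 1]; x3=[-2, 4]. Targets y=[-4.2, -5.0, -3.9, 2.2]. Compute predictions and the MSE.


ŷ0 = (-0.8)·(4) + (0.6)·(5) - 2.8 = -3.0
ŷ1 = (-0.8)·(4) + (0.6)·(4) - 2.8 = -3.6
ŷ2 = (-0.8)·(0) + (0.6)·(1) - 2.8 = -2.2
ŷ3 = (-0.8)·(-2) + (0.6)·(4) - 2.8 = 1.2
errors² = [1.44, 1.96, 2.89, 1.0]
MSE = 7.2900/4 = 1.8225

1.8225


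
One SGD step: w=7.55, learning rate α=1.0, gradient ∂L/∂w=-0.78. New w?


w_new = w - α·∇
= 7.55 - 1.0·-0.78
= 7.55 + 0.78
= 8.33

8.33


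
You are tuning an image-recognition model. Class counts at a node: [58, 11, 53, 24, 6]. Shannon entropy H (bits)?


Probabilities: [58/152, 11/152, 53/152, 24/152, 6/152] ≈ [0.3816, 0.0724, 0.3487, 0.1579, 0.0395]
H = -((58/152)·log₂(58/152) + (11/152)·log₂(11/152) + (53/152)·log₂(53/152) + (24/152)·log₂(24/152) + (6/152)·log₂(6/152))
  = 1.9391 bits

1.9391 bits


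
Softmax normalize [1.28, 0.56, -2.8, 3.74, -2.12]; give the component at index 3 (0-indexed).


Exponentials: e^1.28=3.5966, e^0.56=1.7507, e^-2.8=0.0608, e^3.74=42.098, e^-2.12=0.12
Sum = 47.6261
Softmax = [0.0755, 0.0368, 0.0013, 0.8839, 0.0025]
p[3] = 42.098/47.6261 = 0.8839

0.8839


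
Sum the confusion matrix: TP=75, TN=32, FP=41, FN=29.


Total = TP + TN + FP + FN
= 75 + 32 + 41 + 29
= 177
(Predicted positive: 116, predicted negative: 61)

177


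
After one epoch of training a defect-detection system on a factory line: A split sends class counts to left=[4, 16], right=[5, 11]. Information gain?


Parent = [9, 27], H_parent = 0.8113
H_left = 0.7219 (n=20), H_right = 0.896 (n=16)
H_children = (20/36)·0.7219 + (16/36)·0.896 = 0.7993
IG = 0.8113 - 0.7993 = 0.012

0.012


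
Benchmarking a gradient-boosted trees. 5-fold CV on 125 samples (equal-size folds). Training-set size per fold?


Fold size = 125/5 = 25
Training per fold = 125 - 25 = 100

100


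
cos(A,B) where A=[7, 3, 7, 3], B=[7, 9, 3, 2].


A·B = 7·7 + 3·9 + 7·3 + 3·2 = 103
‖A‖ = √116 = 10.7703, ‖B‖ = √143 = 11.9583
cos = 103/(√116·√143) = 103/√16588 = 0.7997

0.7997


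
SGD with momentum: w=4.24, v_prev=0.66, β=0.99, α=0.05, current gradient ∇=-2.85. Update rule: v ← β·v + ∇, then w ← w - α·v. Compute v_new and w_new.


v_new = 0.99·0.66 - 2.85 = 0.6534 - 2.85 = -2.1966
w_new = 4.24 - 0.05·-2.1966 = 4.24 + 0.10983 = 4.34983

v_new=-2.1966, w_new=4.34983


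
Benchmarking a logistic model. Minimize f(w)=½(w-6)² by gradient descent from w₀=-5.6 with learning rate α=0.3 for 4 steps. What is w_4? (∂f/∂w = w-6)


step 1: grad = -5.6-6 = -11.6; w = -5.6 - 0.3·(-11.6) = -2.12
step 2: grad = -2.12-6 = -8.12; w = -2.12 - 0.3·(-8.12) = 0.316
step 3: grad = 0.316-6 = -5.684; w = 0.316 - 0.3·(-5.684) = 2.0212
step 4: grad = 2.0212-6 = -3.9788; w = 2.0212 - 0.3·(-3.9788) = 3.21484

3.21484


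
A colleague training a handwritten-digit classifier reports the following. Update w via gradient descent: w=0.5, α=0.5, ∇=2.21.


w_new = w - α·∇
= 0.5 - 0.5·2.21
= 0.5 - 1.105
= -0.605

-0.605


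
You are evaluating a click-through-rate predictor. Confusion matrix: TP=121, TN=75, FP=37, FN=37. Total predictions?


Total = TP + TN + FP + FN
= 121 + 75 + 37 + 37
= 270
(Predicted positive: 158, predicted negative: 112)

270


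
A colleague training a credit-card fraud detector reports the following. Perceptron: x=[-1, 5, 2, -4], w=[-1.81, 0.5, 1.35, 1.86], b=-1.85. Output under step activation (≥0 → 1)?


z = (-1)·(-1.81) + (5)·(0.5) + (2)·(1.35) + (-4)·(1.86) - 1.85
  = -2.28
step(z) = 0 (z<0)

0


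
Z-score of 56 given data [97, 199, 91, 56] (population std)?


μ = 110.75, σ = 53.3028
z = (56 - 110.75)/53.3028 = -1.0272

-1.0272


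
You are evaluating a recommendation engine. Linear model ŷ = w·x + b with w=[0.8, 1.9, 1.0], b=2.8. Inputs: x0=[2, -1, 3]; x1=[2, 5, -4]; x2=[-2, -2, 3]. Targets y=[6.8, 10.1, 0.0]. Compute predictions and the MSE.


ŷ0 = (0.8)·(2) + (1.9)·(-1) + (1.0)·(3) + 2.8 = 5.5
ŷ1 = (0.8)·(2) + (1.9)·(5) + (1.0)·(-4) + 2.8 = 9.9
ŷ2 = (0.8)·(-2) + (1.9)·(-2) + (1.0)·(3) + 2.8 = 0.4
errors² = [1.69, 0.04, 0.16]
MSE = 1.8900/3 = 0.63

0.63


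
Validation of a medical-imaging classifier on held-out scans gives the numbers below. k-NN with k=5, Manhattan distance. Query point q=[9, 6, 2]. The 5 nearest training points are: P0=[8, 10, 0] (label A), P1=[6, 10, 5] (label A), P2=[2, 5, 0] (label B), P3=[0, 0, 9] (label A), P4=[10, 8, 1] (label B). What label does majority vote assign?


d(q,P0) = 7  (label A)
d(q,P1) = 10  (label A)
d(q,P2) = 10  (label B)
d(q,P3) = 22  (label A)
d(q,P4) = 4  (label B)
Votes: A=3, B=2
Majority → A

A


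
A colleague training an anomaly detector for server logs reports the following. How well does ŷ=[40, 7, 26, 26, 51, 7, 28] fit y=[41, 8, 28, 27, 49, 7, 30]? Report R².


ȳ = 27.1429
SS_res = Σ(y-ŷ)² = 15
SS_tot = Σ(y-ȳ)² = 1450.86
R² = 1 - SS_res/SS_tot = 1 - 0.0103 = 0.9897

0.9897


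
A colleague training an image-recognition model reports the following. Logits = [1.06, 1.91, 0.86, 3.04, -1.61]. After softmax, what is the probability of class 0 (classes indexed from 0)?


Exponentials: e^1.06=2.8864, e^1.91=6.7531, e^0.86=2.3632, e^3.04=20.9052, e^-1.61=0.1999
Sum = 33.1078
Softmax = [0.0872, 0.204, 0.0714, 0.6314, 0.006]
p[0] = 2.8864/33.1078 = 0.0872

0.0872


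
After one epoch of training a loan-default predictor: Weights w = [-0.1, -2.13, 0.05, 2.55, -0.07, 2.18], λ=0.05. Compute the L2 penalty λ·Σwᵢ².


‖w‖₂² = (-0.1)² + (-2.13)² + (0.05)² + (2.55)² + (-0.07)² + (2.18)²
     = 0.01 + 4.5369 + 0.0025 + 6.5025 + 0.0049 + 4.7524
     = 15.8092
λ·‖w‖₂² = 0.05·15.8092 = 0.79046

0.79046


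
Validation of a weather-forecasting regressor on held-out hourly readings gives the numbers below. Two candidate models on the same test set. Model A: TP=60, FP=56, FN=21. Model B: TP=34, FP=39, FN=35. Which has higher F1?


Model A: P=60/116=0.5172, R=60/81=0.7407, F1=2PR/(P+R)=2TP/(2TP+FP+FN)=120/197=0.6091
Model B: P=34/73=0.4658, R=34/69=0.4928, F1=2PR/(P+R)=2TP/(2TP+FP+FN)=68/142=0.4789
0.6091 > 0.4789 → Model A

Model A


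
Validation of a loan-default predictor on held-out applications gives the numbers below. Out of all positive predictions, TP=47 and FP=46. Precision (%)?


Precision = TP/(TP+FP)
= 47/(47+46)
= 47/93 = 50.54%

50.54%


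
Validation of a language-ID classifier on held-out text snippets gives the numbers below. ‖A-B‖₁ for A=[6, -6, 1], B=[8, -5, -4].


d = |6-8| + |-6+ 5| + |1+ 4|
  = 2 + 1 + 5
  = 8

8


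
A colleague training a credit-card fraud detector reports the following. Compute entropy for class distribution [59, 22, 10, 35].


Probabilities: [59/126, 22/126, 10/126, 35/126] ≈ [0.4683, 0.1746, 0.0794, 0.2778]
H = -((59/126)·log₂(59/126) + (22/126)·log₂(22/126) + (10/126)·log₂(10/126) + (35/126)·log₂(35/126))
  = 1.7556 bits

1.7556 bits


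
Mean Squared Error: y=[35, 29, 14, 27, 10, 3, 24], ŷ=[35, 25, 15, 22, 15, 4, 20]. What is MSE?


Squared errors: (35-35)²=0, (29-25)²=16, (14-15)²=1, (27-22)²=25, (10-15)²=25, (3-4)²=1, (24-20)²=16
Sum = 84
MSE = 84/7 = 12

12


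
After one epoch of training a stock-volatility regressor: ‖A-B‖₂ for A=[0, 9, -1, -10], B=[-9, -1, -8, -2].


d = √((0+ 9)² + (9+ 1)² + (-1+ 8)² + (-10+ 2)²)
  = √(81 + 100 + 49 + 64)
  = √294 = 17.1464

17.1464


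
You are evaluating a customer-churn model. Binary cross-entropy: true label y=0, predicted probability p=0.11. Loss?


BCE = -[y·ln(p) + (1-y)·ln(1-p)]
= -0 - 1·ln(1-0.11)
= -ln(0.89) = 0.1165

0.1165


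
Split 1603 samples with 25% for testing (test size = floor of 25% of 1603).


Test = ⌊1603·25/100⌋ = 400
Train = 1603 - 400 = 1203

Train: 1203, Test: 400


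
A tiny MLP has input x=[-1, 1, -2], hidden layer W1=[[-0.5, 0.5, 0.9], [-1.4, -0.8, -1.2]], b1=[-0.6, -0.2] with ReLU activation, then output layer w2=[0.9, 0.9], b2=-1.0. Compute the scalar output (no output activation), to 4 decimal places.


z1[0] = (-0.5)·(-1) + (0.5)·(1) + (0.9)·(-2) - 0.6 = -1.4
z1[1] = (-1.4)·(-1) + (-0.8)·(1) + (-1.2)·(-2) - 0.2 = 2.8
h = ReLU(z1) = [0.0, 2.8]
output = (0.9)·(0.0) + (0.9)·(2.8) - 1.0 = 1.52

1.52


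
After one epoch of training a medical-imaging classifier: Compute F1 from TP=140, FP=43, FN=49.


Precision = 140/183 = 0.765
Recall = 140/189 = 0.7407
F1 = 2·P·R/(P+R) = 2·TP/(2·TP+FP+FN) = 280/(280+43+49) = 280/372 = 0.7527

0.7527


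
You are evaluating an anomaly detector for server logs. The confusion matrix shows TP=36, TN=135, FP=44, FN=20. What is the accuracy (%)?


Accuracy = (TP+TN)/(TP+TN+FP+FN)
= (36+135)/(235)
= 171/235 = 72.77%

72.77%


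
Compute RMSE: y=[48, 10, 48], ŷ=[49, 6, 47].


MSE = 18/3 = 6
RMSE = √(18/3) = 2.4495

2.4495


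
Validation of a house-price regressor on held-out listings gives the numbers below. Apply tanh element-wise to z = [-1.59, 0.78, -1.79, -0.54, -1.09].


tanh(-1.59) = -0.9201
tanh(0.78) = 0.6527
tanh(-1.79) = -0.9458
tanh(-0.54) = -0.493
tanh(-1.09) = -0.7969
result = [-0.9201, 0.6527, -0.9458, -0.493, -0.7969]

[-0.9201, 0.6527, -0.9458, -0.493, -0.7969]


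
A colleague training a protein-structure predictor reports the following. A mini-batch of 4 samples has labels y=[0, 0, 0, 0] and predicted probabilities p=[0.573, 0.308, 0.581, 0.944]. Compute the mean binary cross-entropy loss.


L[0] = -ln(1-0.573) = -ln(0.427) = 0.851
L[1] = -ln(1-0.308) = -ln(0.692) = 0.3682
L[2] = -ln(1-0.581) = -ln(0.419) = 0.8699
L[3] = -ln(1-0.944) = -ln(0.056) = 2.8824
mean = (0.851 + 0.3682 + 0.8699 + 2.8824)/4 = 1.2429

1.2429


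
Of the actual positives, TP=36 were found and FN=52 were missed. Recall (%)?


Recall = TP/(TP+FN)
= 36/(36+52)
= 36/88 = 40.91%

40.91%


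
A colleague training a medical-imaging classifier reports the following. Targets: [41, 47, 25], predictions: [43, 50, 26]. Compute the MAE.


Absolute errors: |41-43|=2, |47-50|=3, |25-26|=1
Sum = 6
MAE = 6/3 = 2

2


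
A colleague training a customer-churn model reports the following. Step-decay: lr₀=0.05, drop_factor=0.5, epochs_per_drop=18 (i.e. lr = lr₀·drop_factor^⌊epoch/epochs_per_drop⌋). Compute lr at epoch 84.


n_drops = ⌊84/18⌋ = 4
lr = 0.05·0.5^4 = 0.05·0.0625 = 0.003125

0.003125


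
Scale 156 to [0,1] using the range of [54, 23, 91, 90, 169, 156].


min=23, max=169
(156-23)/(169-23) = 133/146 = 0.911

0.911


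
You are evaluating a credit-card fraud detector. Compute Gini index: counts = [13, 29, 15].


Probabilities: [13/57, 29/57, 15/57] ≈ [0.2281, 0.5088, 0.2632]
Σpᵢ² = (169 + 841 + 225)/57² = 1235/3249
Gini = 1 - Σpᵢ² = 1 - 1235/3249 = 0.6199

0.6199


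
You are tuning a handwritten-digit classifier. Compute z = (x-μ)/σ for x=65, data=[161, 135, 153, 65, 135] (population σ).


μ = 129.8, σ = 33.9553
z = (65 - 129.8)/33.9553 = -1.9084

-1.9084


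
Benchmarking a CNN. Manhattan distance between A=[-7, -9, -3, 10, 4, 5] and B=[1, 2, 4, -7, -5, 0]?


d = |-7-1| + |-9-2| + |-3-4| + |10+ 7| + |4+ 5| + |5-0|
  = 8 + 11 + 7 + 17 + 9 + 5
  = 57

57


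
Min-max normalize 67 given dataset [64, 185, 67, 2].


min=2, max=185
(67-2)/(185-2) = 65/183 = 0.3552

0.3552


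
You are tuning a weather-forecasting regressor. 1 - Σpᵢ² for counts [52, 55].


Probabilities: [52/107, 55/107] ≈ [0.486, 0.514]
Σpᵢ² = (2704 + 3025)/107² = 5729/11449
Gini = 1 - Σpᵢ² = 1 - 5729/11449 = 0.4996

0.4996


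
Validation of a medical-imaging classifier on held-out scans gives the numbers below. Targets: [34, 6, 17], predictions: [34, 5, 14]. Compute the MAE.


Absolute errors: |34-34|=0, |6-5|=1, |17-14|=3
Sum = 4
MAE = 4/3 = 4/3

4/3


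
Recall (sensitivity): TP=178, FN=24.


Recall = TP/(TP+FN)
= 178/(178+24)
= 178/202 = 88.12%

88.12%


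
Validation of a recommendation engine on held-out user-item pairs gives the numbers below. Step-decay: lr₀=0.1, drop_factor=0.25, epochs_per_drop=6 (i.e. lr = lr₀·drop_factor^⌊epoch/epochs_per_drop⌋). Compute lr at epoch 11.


n_drops = ⌊11/6⌋ = 1
lr = 0.1·0.25^1 = 0.1·0.25 = 0.025

0.025


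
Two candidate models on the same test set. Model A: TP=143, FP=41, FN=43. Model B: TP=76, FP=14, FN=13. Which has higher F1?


Model A: P=143/184=0.7772, R=143/186=0.7688, F1=2PR/(P+R)=2TP/(2TP+FP+FN)=286/370=0.773
Model B: P=76/90=0.8444, R=76/89=0.8539, F1=2PR/(P+R)=2TP/(2TP+FP+FN)=152/179=0.8492
0.773 < 0.8492 → Model B

Model B


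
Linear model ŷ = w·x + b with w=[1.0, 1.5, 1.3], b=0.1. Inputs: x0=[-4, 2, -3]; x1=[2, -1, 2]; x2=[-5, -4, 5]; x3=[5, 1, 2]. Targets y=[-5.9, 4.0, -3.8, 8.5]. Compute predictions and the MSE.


ŷ0 = (1.0)·(-4) + (1.5)·(2) + (1.3)·(-3) + 0.1 = -4.8
ŷ1 = (1.0)·(2) + (1.5)·(-1) + (1.3)·(2) + 0.1 = 3.2
ŷ2 = (1.0)·(-5) + (1.5)·(-4) + (1.3)·(5) + 0.1 = -4.4
ŷ3 = (1.0)·(5) + (1.5)·(1) + (1.3)·(2) + 0.1 = 9.2
errors² = [1.21, 0.64, 0.36, 0.49]
MSE = 2.7000/4 = 0.675

0.675


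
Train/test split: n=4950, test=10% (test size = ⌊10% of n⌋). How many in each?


Test = ⌊4950·10/100⌋ = 495
Train = 4950 - 495 = 4455

Train: 4455, Test: 495


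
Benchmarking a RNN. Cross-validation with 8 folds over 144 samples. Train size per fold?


Fold size = 144/8 = 18
Training per fold = 144 - 18 = 126

126


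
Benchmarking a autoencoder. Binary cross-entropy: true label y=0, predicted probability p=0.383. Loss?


BCE = -[y·ln(p) + (1-y)·ln(1-p)]
= -0 - 1·ln(1-0.383)
= -ln(0.617) = 0.4829

0.4829


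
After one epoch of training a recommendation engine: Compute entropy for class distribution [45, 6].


Probabilities: [45/51, 6/51] ≈ [0.8824, 0.1176]
H = -((45/51)·log₂(45/51) + (6/51)·log₂(6/51))
  = 0.5226 bits

0.5226 bits


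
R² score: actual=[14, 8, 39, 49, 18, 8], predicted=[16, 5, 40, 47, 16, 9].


ȳ = 22.6667
SS_res = Σ(y-ŷ)² = 23
SS_tot = Σ(y-ȳ)² = 1487.33
R² = 1 - SS_res/SS_tot = 1 - 0.0155 = 0.9845

0.9845


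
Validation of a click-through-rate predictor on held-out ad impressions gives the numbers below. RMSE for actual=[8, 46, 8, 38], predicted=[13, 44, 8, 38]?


MSE = 29/4 = 7.25
RMSE = √(29/4) = 2.6926

2.6926


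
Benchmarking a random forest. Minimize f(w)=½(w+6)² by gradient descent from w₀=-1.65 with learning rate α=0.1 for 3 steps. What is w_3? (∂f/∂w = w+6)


step 1: grad = -1.65+6 = 4.35; w = -1.65 - 0.1·(4.35) = -2.085
step 2: grad = -2.085+6 = 3.915; w = -2.085 - 0.1·(3.915) = -2.4765
step 3: grad = -2.4765+6 = 3.5235; w = -2.4765 - 0.1·(3.5235) = -2.82885

-2.82885


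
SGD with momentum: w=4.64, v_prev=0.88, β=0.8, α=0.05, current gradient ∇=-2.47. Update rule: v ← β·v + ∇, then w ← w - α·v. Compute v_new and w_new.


v_new = 0.8·0.88 - 2.47 = 0.704 - 2.47 = -1.766
w_new = 4.64 - 0.05·-1.766 = 4.64 + 0.0883 = 4.7283

v_new=-1.766, w_new=4.7283


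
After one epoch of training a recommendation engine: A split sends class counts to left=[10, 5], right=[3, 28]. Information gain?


Parent = [13, 33], H_parent = 0.859
H_left = 0.9183 (n=15), H_right = 0.4587 (n=31)
H_children = (15/46)·0.9183 + (31/46)·0.4587 = 0.6086
IG = 0.859 - 0.6086 = 0.2504

0.2504


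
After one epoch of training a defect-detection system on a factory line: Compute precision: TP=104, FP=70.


Precision = TP/(TP+FP)
= 104/(104+70)
= 104/174 = 59.77%

59.77%


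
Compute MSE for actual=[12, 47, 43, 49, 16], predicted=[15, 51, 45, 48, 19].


Squared errors: (12-15)²=9, (47-51)²=16, (43-45)²=4, (49-48)²=1, (16-19)²=9
Sum = 39
MSE = 39/5 = 39/5

39/5
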